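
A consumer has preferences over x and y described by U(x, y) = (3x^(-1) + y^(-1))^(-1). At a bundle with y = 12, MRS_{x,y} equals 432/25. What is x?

x = 5

For CES with ρ = -1, MRS = (3/1)·(y/x)^2.
Setting (3/1)·(12/x)^2 = 432/25 gives (12/x)^2 = 144/25, so 12/x = 2.4 and x = 5.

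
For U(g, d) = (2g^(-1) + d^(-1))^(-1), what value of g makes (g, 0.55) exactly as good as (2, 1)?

g = 11

U depends on (g, d) only through S = 2g^(-1) + d^(-1), so equal utility means equal S. At (2, 1): S = 2.
With d = 0.55: 0.55^(-1) = 20/11, so 2g^(-1) = 2 − 20/11 = 2/11, i.e. g^(-1) = 1/11.
Hence g = 1/(1/11) = 11.
Check: U(11, 0.55) = 0.5.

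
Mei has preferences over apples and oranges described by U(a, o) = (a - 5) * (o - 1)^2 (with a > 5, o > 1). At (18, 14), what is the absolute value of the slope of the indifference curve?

MU_a = (o−1)^2, MU_o = 2·(a−5)·(o−1).
MRS = (1/2)·(o−1)/(a−5).
At (18, 14): MRS = 0.5.
The indifference curve has slope −0.5 at this bundle.

MRS = 0.5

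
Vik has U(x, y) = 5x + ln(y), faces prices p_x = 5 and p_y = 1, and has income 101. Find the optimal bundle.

MU_x = 5, MU_y = 1/y.
MRS = 5 ÷ (1/y).
Tangency: set MRS = p_x/p_y = 5/1 = 5.
MRS depends only on y: 5·y = 5 ⇒ y* = 5/5 = 1.
From the budget, 5·x = 101 − 1·1 = 100, so x* = 20.

x* = 20, y* = 1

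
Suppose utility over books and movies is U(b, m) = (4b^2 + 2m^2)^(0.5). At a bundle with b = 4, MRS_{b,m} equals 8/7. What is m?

m = 7

For CES with ρ = 2, MRS = (4/2)·(m/b)^(-1).
Setting (4/2)·(m/4)^(-1) = 8/7 gives (m/4)^(-1) = 4/7, so m/4 = 1.75 and m = 7.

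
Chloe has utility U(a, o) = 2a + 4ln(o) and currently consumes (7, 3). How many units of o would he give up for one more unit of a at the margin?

MRS = 1.5

MU_a = 2, MU_o = 4/o.
MRS = 2 ÷ (4/o).
At (7, 3): MRS = 1.5.
The indifference curve has slope −1.5 at this bundle.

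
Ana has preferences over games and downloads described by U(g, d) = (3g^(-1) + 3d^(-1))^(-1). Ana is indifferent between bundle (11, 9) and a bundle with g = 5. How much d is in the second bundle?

U depends on (g, d) only through S = 3g^(-1) + 3d^(-1), so equal utility means equal S. At (11, 9): S = 20/33.
With g = 5: 3·5^(-1) = 0.6, so 3d^(-1) = 20/33 − 0.6 = 1/165, i.e. d^(-1) = 1/495.
Hence d = 1/(1/495) = 495.
Check: U(5, 495) = 1.65.

d = 495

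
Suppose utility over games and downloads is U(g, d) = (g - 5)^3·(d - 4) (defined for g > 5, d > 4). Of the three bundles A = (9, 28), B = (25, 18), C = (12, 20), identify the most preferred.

Bundle B

Evaluate utility at each bundle:
U(A) = 1536.
U(B) = 112000.
U(C) = 5488.
Highest utility is B, so B ≻ C ≻ A.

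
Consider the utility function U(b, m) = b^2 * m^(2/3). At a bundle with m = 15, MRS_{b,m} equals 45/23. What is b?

MU_b = 2·b·m^(2/3) and MU_m = 2/3·b^2·m^(-1/3).
MRS = MU_b/MU_m = (3)·m/b.
Substitute m = 15: MRS = 45/b. Setting 45/b = 45/23 gives b = 45/(45/23) = 23.

b = 23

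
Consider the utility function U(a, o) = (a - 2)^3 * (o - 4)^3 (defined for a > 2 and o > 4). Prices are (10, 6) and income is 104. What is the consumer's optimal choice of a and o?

MU_a = 3·(a−2)^2·(o−4)^3, MU_o = 3·(a−2)^3·(o−4)^2.
MRS = (o−4)/(a−2).
Tangency: set MRS = p_a/p_o = 10/6 = 5/3.
So (o − 4)/(a − 2) = 5/3, i.e. (o − 4) = (5/3)·(a − 2).
Rewrite the budget in excess-of-subsistence terms: 10·(a − 2) + 6·(o − 4) = 104 − 10·2 − 6·4 = 60.
Substituting, 20·(a − 2) = 60, so a − 2 = 3 and a* = 5.
Then o − 4 = (5/3)·3 = 5, so o* = 9.

a* = 5, o* = 9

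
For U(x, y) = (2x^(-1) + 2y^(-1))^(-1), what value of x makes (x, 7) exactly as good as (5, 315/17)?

x = 9

U depends on (x, y) only through S = 2x^(-1) + 2y^(-1), so equal utility means equal S. At (5, 315/17): S = 32/63.
With y = 7: 2·7^(-1) = 2/7, so 2x^(-1) = 32/63 − 2/7 = 2/9, i.e. x^(-1) = 1/9.
Hence x = 1/(1/9) = 9.
Check: U(9, 7) = 1.9688.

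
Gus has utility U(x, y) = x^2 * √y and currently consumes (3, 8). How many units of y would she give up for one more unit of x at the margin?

MU_x = 2·x·√y and MU_y = 0.5·x^2·y^(-0.5).
MRS = MU_x/MU_y = (4)·y/x.
At (3, 8): MRS = 32/3.
That is, one extra unit of x is worth 32/3 units of y at the margin.

MRS = 32/3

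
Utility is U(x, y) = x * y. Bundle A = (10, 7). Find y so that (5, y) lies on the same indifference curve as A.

y = 14

U(10, 7) = 70.
Set U(5, y) = 70 and solve.
With x = 5: y = 70/5 = 14.
Check: U(5, 14) = 70.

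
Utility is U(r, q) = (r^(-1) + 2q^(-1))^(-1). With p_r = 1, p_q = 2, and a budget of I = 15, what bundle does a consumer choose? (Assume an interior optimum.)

r* = 5, q* = 5

For CES with ρ = -1, MRS = (1/2)·(q/r)^2.
Tangency: set MRS = p_r/p_q = 1/2 = 0.5.
So (q/r)^2 = 1; taking the square root, q/r = 1, i.e. q = r.
Substitute into the budget 1·r + 2·q = 15: 3·r = 15, so r* = 5 and q* = 5.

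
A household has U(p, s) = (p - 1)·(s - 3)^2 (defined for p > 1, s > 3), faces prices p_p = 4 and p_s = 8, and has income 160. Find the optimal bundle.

MU_p = (s−3)^2, MU_s = 2·(p−1)·(s−3).
MRS = (1/2)·(s−3)/(p−1).
Tangency: set MRS = p_p/p_s = 4/8 = 0.5.
So (1/2)·(s − 3)/(p − 1) = 0.5, i.e. (s − 3) = (p − 1).
Rewrite the budget in excess-of-subsistence terms: 4·(p − 1) + 8·(s − 3) = 160 − 4·1 − 8·3 = 132.
Substituting, 12·(p − 1) = 132, so p − 1 = 11 and p* = 12.
Then s − 3 = 11, so s* = 14.

p* = 12, s* = 14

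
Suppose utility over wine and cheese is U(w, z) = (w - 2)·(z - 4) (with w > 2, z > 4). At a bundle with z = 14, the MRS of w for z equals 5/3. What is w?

MU_w = (z−4), MU_z = (w−2).
MRS = (z−4)/(w−2).
Substitute z = 14: MRS = 10/(w − 2). Setting this equal to 5/3 gives w − 2 = 10/(5/3) = 6, so w = 8.

w = 8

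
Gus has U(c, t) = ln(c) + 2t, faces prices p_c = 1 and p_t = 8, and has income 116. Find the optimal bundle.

c* = 4, t* = 14

MU_c = 1/c, MU_t = 2.
MRS = 1/c ÷ 2.
Tangency: set MRS = p_c/p_t = 1/8 = 0.125.
MRS depends only on c: 0.5/c = 0.125 ⇒ c* = 0.5/0.125 = 4.
From the budget, 8·t = 116 − 1·4 = 112, so t* = 14.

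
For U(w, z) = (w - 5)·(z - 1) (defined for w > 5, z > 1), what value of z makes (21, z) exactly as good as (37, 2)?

z = 3

U(37, 2) = 32.
Set U(21, z) = 32 and solve.
With w = 21: (21 − 5) = 16, so (z − 1) = 32/16 = 2.
So z = 1 + 2 = 3.
Check: U(21, 3) = 32.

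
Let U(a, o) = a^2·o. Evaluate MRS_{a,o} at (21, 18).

MRS = 12/7

MU_a = 2·a·o and MU_o = a^2.
MRS = MU_a/MU_o = (2/1)·o/a.
At (21, 18): MRS = 12/7.
The indifference curve has slope −12/7 at this bundle.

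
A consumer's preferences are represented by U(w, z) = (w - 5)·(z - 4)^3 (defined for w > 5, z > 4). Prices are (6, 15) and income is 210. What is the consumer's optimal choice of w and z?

MU_w = (z−4)^3, MU_z = 3·(w−5)·(z−4)^2.
MRS = (1/3)·(z−4)/(w−5).
Tangency: set MRS = p_w/p_z = 6/15 = 0.4.
So (1/3)·(z − 4)/(w − 5) = 0.4, i.e. (z − 4) = 1.2·(w − 5).
Rewrite the budget in excess-of-subsistence terms: 6·(w − 5) + 15·(z − 4) = 210 − 6·5 − 15·4 = 120.
Substituting, 24·(w − 5) = 120, so w − 5 = 5 and w* = 10.
Then z − 4 = 1.2·5 = 6, so z* = 10.

w* = 10, z* = 10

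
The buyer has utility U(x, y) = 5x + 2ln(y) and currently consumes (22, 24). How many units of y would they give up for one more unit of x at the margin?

MRS = 60

MU_x = 5, MU_y = 2/y.
MRS = 5 ÷ (2/y).
At (22, 24): MRS = 60.
The indifference curve has slope −60 at this bundle.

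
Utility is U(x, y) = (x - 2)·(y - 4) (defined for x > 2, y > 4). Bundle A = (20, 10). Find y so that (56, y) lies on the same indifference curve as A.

y = 6

U(20, 10) = 108.
Set U(56, y) = 108 and solve.
With x = 56: (56 − 2) = 54, so (y − 4) = 108/54 = 2.
So y = 4 + 2 = 6.
Check: U(56, 6) = 108.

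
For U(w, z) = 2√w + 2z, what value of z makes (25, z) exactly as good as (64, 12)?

z = 15

U(64, 12) = 40.
Set U(25, z) = 40 and solve.
With w = 25: √25 = 5, so 2z = 40 − 2·5 = 30 and z = 15.
Check: U(25, 15) = 40.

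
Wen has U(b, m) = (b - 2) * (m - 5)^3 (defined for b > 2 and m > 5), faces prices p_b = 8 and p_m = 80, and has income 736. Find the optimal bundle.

MU_b = (m−5)^3, MU_m = 3·(b−2)·(m−5)^2.
MRS = (1/3)·(m−5)/(b−2).
Tangency: set MRS = p_b/p_m = 8/80 = 0.1.
So (1/3)·(m − 5)/(b − 2) = 0.1, i.e. (m − 5) = 0.3·(b − 2).
Rewrite the budget in excess-of-subsistence terms: 8·(b − 2) + 80·(m − 5) = 736 − 8·2 − 80·5 = 320.
Substituting, 32·(b − 2) = 320, so b − 2 = 10 and b* = 12.
Then m − 5 = 0.3·10 = 3, so m* = 8.

b* = 12, m* = 8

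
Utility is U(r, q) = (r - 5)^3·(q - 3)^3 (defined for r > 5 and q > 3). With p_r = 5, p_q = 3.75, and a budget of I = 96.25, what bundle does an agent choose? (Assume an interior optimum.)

r* = 11, q* = 11

MU_r = 3·(r−5)^2·(q−3)^3, MU_q = 3·(r−5)^3·(q−3)^2.
MRS = (q−3)/(r−5).
Tangency: set MRS = p_r/p_q = 5/3.75 = 4/3.
So (q − 3)/(r − 5) = 4/3, i.e. (q − 3) = (4/3)·(r − 5).
Rewrite the budget in excess-of-subsistence terms: 5·(r − 5) + 3.75·(q − 3) = 96.25 − 5·5 − 3.75·3 = 60.
Substituting, 10·(r − 5) = 60, so r − 5 = 6 and r* = 11.
Then q − 3 = (4/3)·6 = 8, so q* = 11.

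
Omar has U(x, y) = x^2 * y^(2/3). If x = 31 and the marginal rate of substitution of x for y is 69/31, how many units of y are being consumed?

MU_x = 2·x·y^(2/3) and MU_y = 2/3·x^2·y^(-1/3).
MRS = MU_x/MU_y = (3)·y/x.
Substitute x = 31: MRS = y/(31/3). Setting y/(31/3) = 69/31 gives y = (69/31)·(31/3) = 23.

y = 23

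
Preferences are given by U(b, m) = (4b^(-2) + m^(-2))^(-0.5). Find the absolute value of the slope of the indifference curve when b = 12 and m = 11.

For CES with ρ = -2, MRS = (4/1)·(m/b)^3.
At (12, 11): MRS = 1331/432.
The indifference curve has slope −1331/432 at this bundle.

MRS = 1331/432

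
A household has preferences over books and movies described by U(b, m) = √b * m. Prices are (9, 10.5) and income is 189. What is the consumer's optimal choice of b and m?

b* = 7, m* = 12

MU_b = 0.5·b^(-0.5)·m and MU_m = √b.
MRS = MU_b/MU_m = (0.5)·m/b.
Tangency: set MRS = p_b/p_m = 9/10.5 = 6/7.
So (0.5)·m/b = 6/7, i.e. m = (12/7)·b.
Substitute into the budget 9·b + 10.5·m = 189: 27·b = 189, so b* = 7.
Then m* = (12/7)·7 = 12.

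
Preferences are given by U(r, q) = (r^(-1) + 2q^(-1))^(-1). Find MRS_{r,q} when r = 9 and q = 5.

For CES with ρ = -1, MRS = (1/2)·(q/r)^2.
At (9, 5): MRS = 25/162.
That is, one extra unit of r is worth 25/162 units of q at the margin.

MRS = 25/162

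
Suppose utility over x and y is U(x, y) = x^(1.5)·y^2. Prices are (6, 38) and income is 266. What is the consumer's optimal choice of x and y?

MU_x = 1.5·√x·y^2 and MU_y = 2·x^(1.5)·y.
MRS = MU_x/MU_y = (0.75)·y/x.
Tangency: set MRS = p_x/p_y = 6/38 = 3/19.
So (0.75)·y/x = 3/19, i.e. y = (4/19)·x.
Substitute into the budget 6·x + 38·y = 266: 14·x = 266, so x* = 19.
Then y* = (4/19)·19 = 4.

x* = 19, y* = 4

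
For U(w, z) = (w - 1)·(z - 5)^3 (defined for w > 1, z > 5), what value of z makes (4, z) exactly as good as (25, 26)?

U(25, 26) = 222264.
Set U(4, z) = 222264 and solve.
With w = 4: (4 − 1) = 3, so (z − 5)^3 = 222264/3 = 74088.
Taking the cube root (with z > 5): z − 5 = 42, so z = 47.
Check: U(4, 47) = 222264.

z = 47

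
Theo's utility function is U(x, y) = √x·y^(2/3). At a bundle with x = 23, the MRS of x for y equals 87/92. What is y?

MU_x = 0.5·x^(-0.5)·y^(2/3) and MU_y = 2/3·√x·y^(-1/3).
MRS = MU_x/MU_y = (0.75)·y/x.
Substitute x = 23: MRS = y/(92/3). Setting y/(92/3) = 87/92 gives y = (87/92)·(92/3) = 29.

y = 29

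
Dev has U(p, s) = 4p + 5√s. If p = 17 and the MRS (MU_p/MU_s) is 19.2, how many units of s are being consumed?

MU_p = 4, MU_s = 5/(2√s).
MRS = 4 ÷ (5/(2√s)).
MRS depends only on s: 1.6·√s = 19.2 ⇒ √s = 19.2/1.6 = 12 ⇒ s = 144.

s = 144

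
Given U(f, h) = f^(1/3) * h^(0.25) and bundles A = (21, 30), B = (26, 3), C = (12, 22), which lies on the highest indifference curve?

Evaluate utility at each bundle:
U(A) = 6.457.
U(B) = 3.899.
U(C) = 4.958.
Highest utility is A, so A ≻ C ≻ B.

Bundle A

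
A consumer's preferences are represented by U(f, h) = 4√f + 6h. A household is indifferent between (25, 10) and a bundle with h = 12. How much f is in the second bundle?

f = 4

U(25, 10) = 80.
Set U(f, 12) = 80 and solve.
With h = 12: 4√f = 80 − 6·12 = 8, so √f = 2 and f = 4.
Check: U(4, 12) = 80.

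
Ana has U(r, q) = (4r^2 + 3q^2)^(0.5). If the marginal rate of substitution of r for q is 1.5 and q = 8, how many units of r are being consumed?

r = 9

For CES with ρ = 2, MRS = (4/3)·(q/r)^(-1).
Setting (4/3)·(8/r)^(-1) = 1.5 gives (8/r)^(-1) = 1.125, so 8/r = 8/9 and r = 9.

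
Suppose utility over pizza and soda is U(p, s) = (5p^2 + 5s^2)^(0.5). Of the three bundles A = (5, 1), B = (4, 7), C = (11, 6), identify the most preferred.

Bundle C

Evaluate utility at each bundle:
U(A) = 11.402.
U(B) = 18.028.
U(C) = 28.018.
Highest utility is C, so C ≻ B ≻ A.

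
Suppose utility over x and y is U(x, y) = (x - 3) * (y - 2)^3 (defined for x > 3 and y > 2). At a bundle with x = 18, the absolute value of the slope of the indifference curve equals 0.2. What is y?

y = 11

MU_x = (y−2)^3, MU_y = 3·(x−3)·(y−2)^2.
MRS = (1/3)·(y−2)/(x−3).
Substitute x = 18: MRS = (y − 2)/45. Setting this equal to 0.2 gives y − 2 = 0.2·45 = 9, so y = 11.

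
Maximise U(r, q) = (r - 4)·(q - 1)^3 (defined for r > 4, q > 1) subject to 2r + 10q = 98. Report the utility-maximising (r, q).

r* = 14, q* = 7

MU_r = (q−1)^3, MU_q = 3·(r−4)·(q−1)^2.
MRS = (1/3)·(q−1)/(r−4).
Tangency: set MRS = p_r/p_q = 2/10 = 0.2.
So (1/3)·(q − 1)/(r − 4) = 0.2, i.e. (q − 1) = 0.6·(r − 4).
Rewrite the budget in excess-of-subsistence terms: 2·(r − 4) + 10·(q − 1) = 98 − 2·4 − 10·1 = 80.
Substituting, 8·(r − 4) = 80, so r − 4 = 10 and r* = 14.
Then q − 1 = 0.6·10 = 6, so q* = 7.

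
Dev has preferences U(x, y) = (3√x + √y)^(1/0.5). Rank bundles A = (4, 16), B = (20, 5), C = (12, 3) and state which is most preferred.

Evaluate utility at each bundle:
U(A) = 100.000.
U(B) = 245.000.
U(C) = 147.000.
Highest utility is B, so B ≻ C ≻ A.

Bundle B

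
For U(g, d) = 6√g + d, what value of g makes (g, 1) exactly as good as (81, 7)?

g = 100

U(81, 7) = 61.
Set U(g, 1) = 61 and solve.
With d = 1: 6√g = 61 − 1 = 60, so √g = 10 and g = 100.
Check: U(100, 1) = 61.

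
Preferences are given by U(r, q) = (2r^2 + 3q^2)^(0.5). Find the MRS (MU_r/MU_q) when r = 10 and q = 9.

For CES with ρ = 2, MRS = (2/3)·(q/r)^(-1).
At (10, 9): MRS = 20/27.
The indifference curve has slope −20/27 at this bundle.

MRS = 20/27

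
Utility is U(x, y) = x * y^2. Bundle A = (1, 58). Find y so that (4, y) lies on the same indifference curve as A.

y = 29

U(1, 58) = 3364.
Set U(4, y) = 3364 and solve.
With x = 4: y^2 = 3364/4 = 841; taking the square root, y = 29.
Check: U(4, 29) = 3364.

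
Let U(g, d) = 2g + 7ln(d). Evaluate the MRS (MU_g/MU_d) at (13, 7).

MU_g = 2, MU_d = 7/d.
MRS = 2 ÷ (7/d).
At (13, 7): MRS = 2.
That is, one extra unit of g is worth 2 units of d at the margin.

MRS = 2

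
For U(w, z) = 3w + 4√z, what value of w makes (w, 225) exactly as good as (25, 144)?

w = 21

U(25, 144) = 123.
Set U(w, 225) = 123 and solve.
With z = 225: √225 = 15, so 3w = 123 − 4·15 = 63 and w = 21.
Check: U(21, 225) = 123.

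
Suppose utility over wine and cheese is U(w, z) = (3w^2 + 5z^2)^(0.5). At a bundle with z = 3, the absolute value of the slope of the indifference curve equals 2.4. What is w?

For CES with ρ = 2, MRS = (3/5)·(z/w)^(-1).
Setting (3/5)·(3/w)^(-1) = 2.4 gives (3/w)^(-1) = 4, so 3/w = 0.25 and w = 12.

w = 12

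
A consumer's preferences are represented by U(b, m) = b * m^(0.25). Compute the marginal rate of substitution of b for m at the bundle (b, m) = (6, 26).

MRS = 52/3

MU_b = m^(0.25) and MU_m = 0.25·b·m^(-0.75).
MRS = MU_b/MU_m = (4)·m/b.
At (6, 26): MRS = 52/3.
That is, one extra unit of b is worth 52/3 units of m at the margin.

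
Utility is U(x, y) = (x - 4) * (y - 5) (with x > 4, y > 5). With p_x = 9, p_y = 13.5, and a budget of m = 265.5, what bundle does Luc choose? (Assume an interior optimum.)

x* = 13, y* = 11

MU_x = (y−5), MU_y = (x−4).
MRS = (y−5)/(x−4).
Tangency: set MRS = p_x/p_y = 9/13.5 = 2/3.
So (y − 5)/(x − 4) = 2/3, i.e. (y − 5) = (2/3)·(x − 4).
Rewrite the budget in excess-of-subsistence terms: 9·(x − 4) + 13.5·(y − 5) = 265.5 − 9·4 − 13.5·5 = 162.
Substituting, 18·(x − 4) = 162, so x − 4 = 9 and x* = 13.
Then y − 5 = (2/3)·9 = 6, so y* = 11.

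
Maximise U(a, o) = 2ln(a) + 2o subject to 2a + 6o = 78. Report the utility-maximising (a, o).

a* = 3, o* = 12

MU_a = 2/a, MU_o = 2.
MRS = 2/a ÷ 2.
Tangency: set MRS = p_a/p_o = 2/6 = 1/3.
MRS depends only on a: 1/a = 1/3 ⇒ a* = 1/(1/3) = 3.
From the budget, 6·o = 78 − 2·3 = 72, so o* = 12.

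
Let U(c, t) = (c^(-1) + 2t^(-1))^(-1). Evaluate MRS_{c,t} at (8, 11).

For CES with ρ = -1, MRS = (1/2)·(t/c)^2.
At (8, 11): MRS = 121/128.
So at (8, 11) the consumer would give up 121/128 units of t for one more unit of c.

MRS = 121/128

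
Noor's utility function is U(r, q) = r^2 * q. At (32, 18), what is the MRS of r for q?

MU_r = 2·r·q and MU_q = r^2.
MRS = MU_r/MU_q = (2/1)·q/r.
At (32, 18): MRS = 1.125.
That is, one extra unit of r is worth 1.125 units of q at the margin.

MRS = 1.125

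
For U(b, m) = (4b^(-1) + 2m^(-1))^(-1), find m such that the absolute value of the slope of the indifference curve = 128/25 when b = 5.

m = 8

For CES with ρ = -1, MRS = (4/2)·(m/b)^2.
Setting (4/2)·(m/5)^2 = 128/25 gives (m/5)^2 = 64/25, so m/5 = 1.6 and m = 8.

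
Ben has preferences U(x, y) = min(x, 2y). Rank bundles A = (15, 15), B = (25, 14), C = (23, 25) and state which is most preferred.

Bundle B

Evaluate utility at each bundle:
U(A) = 15.
U(B) = 25.
U(C) = 23.
Highest utility is B, so B ≻ C ≻ A.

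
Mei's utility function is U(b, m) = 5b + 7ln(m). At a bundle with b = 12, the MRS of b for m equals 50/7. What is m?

m = 10

MU_b = 5, MU_m = 7/m.
MRS = 5 ÷ (7/m).
MRS depends only on m: (5/7)·m = 50/7 ⇒ m = (50/7)/(5/7) = 10.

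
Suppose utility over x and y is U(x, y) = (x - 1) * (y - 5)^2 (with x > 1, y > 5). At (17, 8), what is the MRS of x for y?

MRS = 3/32

MU_x = (y−5)^2, MU_y = 2·(x−1)·(y−5).
MRS = (1/2)·(y−5)/(x−1).
At (17, 8): MRS = 3/32.
The indifference curve has slope −3/32 at this bundle.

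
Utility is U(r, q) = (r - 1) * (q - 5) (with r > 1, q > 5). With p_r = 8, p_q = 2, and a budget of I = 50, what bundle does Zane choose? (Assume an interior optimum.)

r* = 3, q* = 13

MU_r = (q−5), MU_q = (r−1).
MRS = (q−5)/(r−1).
Tangency: set MRS = p_r/p_q = 8/2 = 4.
So (q − 5)/(r − 1) = 4, i.e. (q − 5) = 4·(r − 1).
Rewrite the budget in excess-of-subsistence terms: 8·(r − 1) + 2·(q − 5) = 50 − 8·1 − 2·5 = 32.
Substituting, 16·(r − 1) = 32, so r − 1 = 2 and r* = 3.
Then q − 5 = 4·2 = 8, so q* = 13.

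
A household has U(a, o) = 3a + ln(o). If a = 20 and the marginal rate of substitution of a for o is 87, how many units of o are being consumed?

MU_a = 3, MU_o = 1/o.
MRS = 3 ÷ (1/o).
MRS depends only on o: 3·o = 87 ⇒ o = 87/3 = 29.

o = 29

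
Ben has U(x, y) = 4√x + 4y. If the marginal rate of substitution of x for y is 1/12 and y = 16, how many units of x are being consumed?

MU_x = 4/(2√x), MU_y = 4.
MRS = 4/(2√x) ÷ 4.
MRS depends only on x: 0.5/√x = 1/12 ⇒ √x = 0.5/(1/12) = 6 ⇒ x = 36.

x = 36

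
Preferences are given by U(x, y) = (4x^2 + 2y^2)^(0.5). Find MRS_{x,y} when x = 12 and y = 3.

For CES with ρ = 2, MRS = (4/2)·(y/x)^(-1).
At (12, 3): MRS = 8.
The indifference curve has slope −8 at this bundle.

MRS = 8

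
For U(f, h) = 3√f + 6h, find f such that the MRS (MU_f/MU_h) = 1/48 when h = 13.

f = 144

MU_f = 3/(2√f), MU_h = 6.
MRS = 3/(2√f) ÷ 6.
MRS depends only on f: 0.25/√f = 1/48 ⇒ √f = 0.25/(1/48) = 12 ⇒ f = 144.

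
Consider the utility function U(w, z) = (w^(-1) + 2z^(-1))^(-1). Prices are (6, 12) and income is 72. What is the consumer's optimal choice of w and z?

For CES with ρ = -1, MRS = (1/2)·(z/w)^2.
Tangency: set MRS = p_w/p_z = 6/12 = 0.5.
So (z/w)^2 = 1; taking the square root, z/w = 1, i.e. z = w.
Substitute into the budget 6·w + 12·z = 72: 18·w = 72, so w* = 4 and z* = 4.

w* = 4, z* = 4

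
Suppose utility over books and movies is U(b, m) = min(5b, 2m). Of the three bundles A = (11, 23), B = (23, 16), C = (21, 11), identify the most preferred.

Evaluate utility at each bundle:
U(A) = 46.
U(B) = 32.
U(C) = 22.
Highest utility is A, so A ≻ B ≻ C.

Bundle A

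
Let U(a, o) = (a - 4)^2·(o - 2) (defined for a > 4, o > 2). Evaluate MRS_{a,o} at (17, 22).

MU_a = 2·(a−4)·(o−2), MU_o = (a−4)^2.
MRS = (2/1)·(o−2)/(a−4).
At (17, 22): MRS = 40/13.
That is, one extra unit of a is worth 40/13 units of o at the margin.

MRS = 40/13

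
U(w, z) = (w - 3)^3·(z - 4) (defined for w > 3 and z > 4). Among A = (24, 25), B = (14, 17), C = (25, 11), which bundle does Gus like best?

Bundle A

Evaluate utility at each bundle:
U(A) = 194481.
U(B) = 17303.
U(C) = 74536.
Highest utility is A, so A ≻ C ≻ B.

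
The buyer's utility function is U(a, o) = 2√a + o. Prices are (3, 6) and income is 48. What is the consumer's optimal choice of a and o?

MU_a = 2/(2√a), MU_o = 1.
MRS = 2/(2√a) ÷ 1.
Tangency: set MRS = p_a/p_o = 3/6 = 0.5.
MRS depends only on a: 1/√a = 0.5 ⇒ √a = 1/0.5 = 2 ⇒ a* = 4.
From the budget, 6·o = 48 − 3·4 = 36, so o* = 6.

a* = 4, o* = 6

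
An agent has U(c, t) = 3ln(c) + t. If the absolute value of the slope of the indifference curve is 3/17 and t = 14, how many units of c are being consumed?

MU_c = 3/c, MU_t = 1.
MRS = 3/c ÷ 1.
MRS depends only on c: 3/c = 3/17 ⇒ c = 3/(3/17) = 17.

c = 17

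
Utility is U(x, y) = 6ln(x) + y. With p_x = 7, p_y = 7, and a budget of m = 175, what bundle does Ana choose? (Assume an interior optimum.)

MU_x = 6/x, MU_y = 1.
MRS = 6/x ÷ 1.
Tangency: set MRS = p_x/p_y = 7/7 = 1.
MRS depends only on x: 6/x = 1 ⇒ x* = 6/1 = 6.
From the budget, 7·y = 175 − 7·6 = 133, so y* = 19.

x* = 6, y* = 19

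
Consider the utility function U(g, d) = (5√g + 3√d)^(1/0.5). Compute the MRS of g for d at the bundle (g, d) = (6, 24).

For CES with ρ = 0.5, MRS = (5/3)·√(d/g).
At (6, 24): MRS = 10/3.
That is, one extra unit of g is worth 10/3 units of d at the margin.

MRS = 10/3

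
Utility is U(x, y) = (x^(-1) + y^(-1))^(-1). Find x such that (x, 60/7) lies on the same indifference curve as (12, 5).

U depends on (x, y) only through S = x^(-1) + y^(-1), so equal utility means equal S. At (12, 5): S = 17/60.
With y = 60/7: (60/7)^(-1) = 7/60, so x^(-1) = 17/60 − 7/60 = 1/6.
Hence x = 1/(1/6) = 6.
Check: U(6, 60/7) = 3.5294.

x = 6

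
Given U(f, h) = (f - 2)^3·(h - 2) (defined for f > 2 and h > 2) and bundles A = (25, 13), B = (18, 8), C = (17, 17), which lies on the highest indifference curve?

Bundle A

Evaluate utility at each bundle:
U(A) = 133837.
U(B) = 24576.
U(C) = 50625.
Highest utility is A, so A ≻ C ≻ B.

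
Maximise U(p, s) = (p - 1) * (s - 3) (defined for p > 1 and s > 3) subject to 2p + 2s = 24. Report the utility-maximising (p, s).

p* = 5, s* = 7

MU_p = (s−3), MU_s = (p−1).
MRS = (s−3)/(p−1).
Tangency: set MRS = p_p/p_s = 2/2 = 1.
So (s − 3)/(p − 1) = 1, i.e. (s − 3) = (p − 1).
Rewrite the budget in excess-of-subsistence terms: 2·(p − 1) + 2·(s − 3) = 24 − 2·1 − 2·3 = 16.
Substituting, 4·(p − 1) = 16, so p − 1 = 4 and p* = 5.
Then s − 3 = 4, so s* = 7.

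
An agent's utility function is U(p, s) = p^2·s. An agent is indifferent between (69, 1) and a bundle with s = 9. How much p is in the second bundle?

U(69, 1) = 4761.
Set U(p, 9) = 4761 and solve.
With s = 9: p^2 = 4761/9 = 529; taking the square root, p = 23.
Check: U(23, 9) = 4761.

p = 23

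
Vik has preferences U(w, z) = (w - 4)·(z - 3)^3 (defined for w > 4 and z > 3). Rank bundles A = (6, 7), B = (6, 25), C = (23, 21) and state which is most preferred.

Bundle C

Evaluate utility at each bundle:
U(A) = 128.
U(B) = 21296.
U(C) = 110808.
Highest utility is C, so C ≻ B ≻ A.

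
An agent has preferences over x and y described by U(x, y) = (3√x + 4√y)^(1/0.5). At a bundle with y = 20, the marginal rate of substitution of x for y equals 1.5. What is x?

x = 5

For CES with ρ = 0.5, MRS = (3/4)·√(y/x).
Setting (3/4)·√(20/x) = 1.5 gives √(20/x) = 2, so 20/x = 4 and x = 5.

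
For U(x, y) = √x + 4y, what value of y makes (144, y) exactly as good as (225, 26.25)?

y = 27

U(225, 26.25) = 120.
Set U(144, y) = 120 and solve.
With x = 144: √144 = 12, so 4y = 120 − 12 = 108 and y = 27.
Check: U(144, 27) = 120.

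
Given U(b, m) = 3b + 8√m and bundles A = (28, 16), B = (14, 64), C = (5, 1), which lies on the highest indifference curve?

Bundle A

Evaluate utility at each bundle:
U(A) = 116.000.
U(B) = 106.000.
U(C) = 23.000.
Highest utility is A, so A ≻ B ≻ C.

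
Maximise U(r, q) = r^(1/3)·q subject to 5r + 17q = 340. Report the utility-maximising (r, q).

MU_r = 1/3·r^(-2/3)·q and MU_q = r^(1/3).
MRS = MU_r/MU_q = (1/3)·q/r.
Tangency: set MRS = p_r/p_q = 5/17.
So (1/3)·q/r = 5/17, i.e. q = (15/17)·r.
Substitute into the budget 5·r + 17·q = 340: 20·r = 340, so r* = 17.
Then q* = (15/17)·17 = 15.

r* = 17, q* = 15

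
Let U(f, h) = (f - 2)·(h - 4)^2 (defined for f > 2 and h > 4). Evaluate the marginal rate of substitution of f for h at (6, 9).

MU_f = (h−4)^2, MU_h = 2·(f−2)·(h−4).
MRS = (1/2)·(h−4)/(f−2).
At (6, 9): MRS = 0.625.
The indifference curve has slope −0.625 at this bundle.

MRS = 0.625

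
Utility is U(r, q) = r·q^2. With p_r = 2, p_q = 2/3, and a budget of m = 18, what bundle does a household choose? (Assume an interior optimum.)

r* = 3, q* = 18

MU_r = q^2 and MU_q = 2·r·q.
MRS = MU_r/MU_q = (1/2)·q/r.
Tangency: set MRS = p_r/p_q = 2/(2/3) = 3.
So (1/2)·q/r = 3, i.e. q = 6·r.
Substitute into the budget 2·r + (2/3)·q = 18: 6·r = 18, so r* = 3.
Then q* = 6·3 = 18.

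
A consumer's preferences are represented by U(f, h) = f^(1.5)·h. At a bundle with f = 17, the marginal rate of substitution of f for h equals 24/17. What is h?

MU_f = 1.5·√f·h and MU_h = f^(1.5).
MRS = MU_f/MU_h = (1.5)·h/f.
Substitute f = 17: MRS = h/(34/3). Setting h/(34/3) = 24/17 gives h = (24/17)·(34/3) = 16.

h = 16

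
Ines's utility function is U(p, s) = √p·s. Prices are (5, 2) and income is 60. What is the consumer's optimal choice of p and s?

p* = 4, s* = 20

MU_p = 0.5·p^(-0.5)·s and MU_s = √p.
MRS = MU_p/MU_s = (0.5)·s/p.
Tangency: set MRS = p_p/p_s = 5/2 = 2.5.
So (0.5)·s/p = 2.5, i.e. s = 5·p.
Substitute into the budget 5·p + 2·s = 60: 15·p = 60, so p* = 4.
Then s* = 5·4 = 20.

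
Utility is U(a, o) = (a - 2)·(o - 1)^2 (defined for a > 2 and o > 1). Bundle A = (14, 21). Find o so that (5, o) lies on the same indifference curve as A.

U(14, 21) = 4800.
Set U(5, o) = 4800 and solve.
With a = 5: (5 − 2) = 3, so (o − 1)^2 = 4800/3 = 1600.
Taking the square root (with o > 1): o − 1 = 40, so o = 41.
Check: U(5, 41) = 4800.

o = 41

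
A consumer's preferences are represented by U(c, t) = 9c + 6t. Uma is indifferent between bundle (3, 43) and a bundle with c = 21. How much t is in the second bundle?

t = 16

U(3, 43) = 285.
Set U(21, t) = 285 and solve.
9·21 + 6t = 285 ⇒ 6t = 96 ⇒ t = 16.
Check: U(21, 16) = 285.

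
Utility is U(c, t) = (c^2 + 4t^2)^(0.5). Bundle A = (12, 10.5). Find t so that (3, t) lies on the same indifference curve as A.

t = 12

U depends on (c, t) only through S = c^2 + 4t^2, so equal utility means equal S. At (12, 10.5): S = 585.
With c = 3: 3^2 = 9, so 4t^2 = 585 − 9 = 576, i.e. t^2 = 144.
Hence t = √144 = 12.
Check: U(3, 12) = 24.1868.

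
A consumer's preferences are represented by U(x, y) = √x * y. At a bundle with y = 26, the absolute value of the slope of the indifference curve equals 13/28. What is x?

MU_x = 0.5·x^(-0.5)·y and MU_y = √x.
MRS = MU_x/MU_y = (0.5)·y/x.
Substitute y = 26: MRS = 13/x. Setting 13/x = 13/28 gives x = 13/(13/28) = 28.

x = 28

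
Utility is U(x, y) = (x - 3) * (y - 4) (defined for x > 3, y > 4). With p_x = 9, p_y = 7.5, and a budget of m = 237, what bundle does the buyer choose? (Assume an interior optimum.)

MU_x = (y−4), MU_y = (x−3).
MRS = (y−4)/(x−3).
Tangency: set MRS = p_x/p_y = 9/7.5 = 1.2.
So (y − 4)/(x − 3) = 1.2, i.e. (y − 4) = 1.2·(x − 3).
Rewrite the budget in excess-of-subsistence terms: 9·(x − 3) + 7.5·(y − 4) = 237 − 9·3 − 7.5·4 = 180.
Substituting, 18·(x − 3) = 180, so x − 3 = 10 and x* = 13.
Then y − 4 = 1.2·10 = 12, so y* = 16.

x* = 13, y* = 16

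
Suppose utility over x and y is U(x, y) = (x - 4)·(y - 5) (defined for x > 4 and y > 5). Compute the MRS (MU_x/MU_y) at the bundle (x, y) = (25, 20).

MU_x = (y−5), MU_y = (x−4).
MRS = (y−5)/(x−4).
At (25, 20): MRS = 5/7.
That is, one extra unit of x is worth 5/7 units of y at the margin.

MRS = 5/7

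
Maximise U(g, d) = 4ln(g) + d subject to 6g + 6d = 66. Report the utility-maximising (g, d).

MU_g = 4/g, MU_d = 1.
MRS = 4/g ÷ 1.
Tangency: set MRS = p_g/p_d = 6/6 = 1.
MRS depends only on g: 4/g = 1 ⇒ g* = 4/1 = 4.
From the budget, 6·d = 66 − 6·4 = 42, so d* = 7.

g* = 4, d* = 7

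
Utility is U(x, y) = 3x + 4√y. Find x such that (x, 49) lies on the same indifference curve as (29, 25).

U(29, 25) = 107.
Set U(x, 49) = 107 and solve.
With y = 49: √49 = 7, so 3x = 107 − 4·7 = 79 and x = 79/3.
Check: U(79/3, 49) = 107.

x = 79/3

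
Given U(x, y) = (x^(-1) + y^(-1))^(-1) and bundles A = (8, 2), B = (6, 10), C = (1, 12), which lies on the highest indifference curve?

Evaluate utility at each bundle:
U(A) = 1.600.
U(B) = 3.750.
U(C) = 0.923.
Highest utility is B, so B ≻ A ≻ C.

Bundle B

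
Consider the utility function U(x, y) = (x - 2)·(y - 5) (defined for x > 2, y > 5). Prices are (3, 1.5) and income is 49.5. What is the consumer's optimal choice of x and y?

MU_x = (y−5), MU_y = (x−2).
MRS = (y−5)/(x−2).
Tangency: set MRS = p_x/p_y = 3/1.5 = 2.
So (y − 5)/(x − 2) = 2, i.e. (y − 5) = 2·(x − 2).
Rewrite the budget in excess-of-subsistence terms: 3·(x − 2) + 1.5·(y − 5) = 49.5 − 3·2 − 1.5·5 = 36.
Substituting, 6·(x − 2) = 36, so x − 2 = 6 and x* = 8.
Then y − 5 = 2·6 = 12, so y* = 17.

x* = 8, y* = 17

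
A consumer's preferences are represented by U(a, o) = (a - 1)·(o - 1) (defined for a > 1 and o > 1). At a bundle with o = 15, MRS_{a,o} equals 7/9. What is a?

a = 19

MU_a = (o−1), MU_o = (a−1).
MRS = (o−1)/(a−1).
Substitute o = 15: MRS = 14/(a − 1). Setting this equal to 7/9 gives a − 1 = 14/(7/9) = 18, so a = 19.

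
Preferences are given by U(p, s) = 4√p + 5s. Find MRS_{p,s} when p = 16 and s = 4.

MRS = 0.1

MU_p = 4/(2√p), MU_s = 5.
MRS = 4/(2√p) ÷ 5.
At (16, 4): MRS = 0.1.
The indifference curve has slope −0.1 at this bundle.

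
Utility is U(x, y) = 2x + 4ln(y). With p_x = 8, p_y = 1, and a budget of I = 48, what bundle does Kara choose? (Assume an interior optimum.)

MU_x = 2, MU_y = 4/y.
MRS = 2 ÷ (4/y).
Tangency: set MRS = p_x/p_y = 8/1 = 8.
MRS depends only on y: 0.5·y = 8 ⇒ y* = 8/0.5 = 16.
From the budget, 8·x = 48 − 1·16 = 32, so x* = 4.

x* = 4, y* = 16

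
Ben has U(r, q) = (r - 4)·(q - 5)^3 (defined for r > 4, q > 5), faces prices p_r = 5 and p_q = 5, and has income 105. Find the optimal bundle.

MU_r = (q−5)^3, MU_q = 3·(r−4)·(q−5)^2.
MRS = (1/3)·(q−5)/(r−4).
Tangency: set MRS = p_r/p_q = 5/5 = 1.
So (1/3)·(q − 5)/(r − 4) = 1, i.e. (q − 5) = 3·(r − 4).
Rewrite the budget in excess-of-subsistence terms: 5·(r − 4) + 5·(q − 5) = 105 − 5·4 − 5·5 = 60.
Substituting, 20·(r − 4) = 60, so r − 4 = 3 and r* = 7.
Then q − 5 = 3·3 = 9, so q* = 14.

r* = 7, q* = 14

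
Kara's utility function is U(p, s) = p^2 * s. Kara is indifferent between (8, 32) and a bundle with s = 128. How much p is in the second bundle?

U(8, 32) = 2048.
Set U(p, 128) = 2048 and solve.
With s = 128: p^2 = 2048/128 = 16; taking the square root, p = 4.
Check: U(4, 128) = 2048.

p = 4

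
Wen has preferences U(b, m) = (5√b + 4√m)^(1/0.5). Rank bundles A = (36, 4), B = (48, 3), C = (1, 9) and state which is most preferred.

Bundle B

Evaluate utility at each bundle:
U(A) = 1444.000.
U(B) = 1728.000.
U(C) = 289.000.
Highest utility is B, so B ≻ A ≻ C.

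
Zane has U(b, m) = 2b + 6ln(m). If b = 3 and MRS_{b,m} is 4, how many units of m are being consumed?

MU_b = 2, MU_m = 6/m.
MRS = 2 ÷ (6/m).
MRS depends only on m: (1/3)·m = 4 ⇒ m = 4/(1/3) = 12.

m = 12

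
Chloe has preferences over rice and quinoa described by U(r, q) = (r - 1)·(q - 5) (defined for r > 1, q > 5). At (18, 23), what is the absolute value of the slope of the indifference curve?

MU_r = (q−5), MU_q = (r−1).
MRS = (q−5)/(r−1).
At (18, 23): MRS = 18/17.
The indifference curve has slope −18/17 at this bundle.

MRS = 18/17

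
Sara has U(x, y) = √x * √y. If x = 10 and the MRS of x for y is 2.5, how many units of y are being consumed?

MU_x = 0.5·x^(-0.5)·√y and MU_y = 0.5·√x·y^(-0.5).
MRS = MU_x/MU_y = y/x.
Substitute x = 10: MRS = y/10. Setting y/10 = 2.5 gives y = 2.5·10 = 25.

y = 25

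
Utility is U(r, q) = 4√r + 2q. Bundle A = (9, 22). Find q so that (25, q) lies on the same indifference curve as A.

q = 18

U(9, 22) = 56.
Set U(25, q) = 56 and solve.
With r = 25: √25 = 5, so 2q = 56 − 4·5 = 36 and q = 18.
Check: U(25, 18) = 56.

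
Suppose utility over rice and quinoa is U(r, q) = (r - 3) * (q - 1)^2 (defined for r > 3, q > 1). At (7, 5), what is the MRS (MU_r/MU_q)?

MU_r = (q−1)^2, MU_q = 2·(r−3)·(q−1).
MRS = (1/2)·(q−1)/(r−3).
At (7, 5): MRS = 0.5.
That is, one extra unit of r is worth 0.5 units of q at the margin.

MRS = 0.5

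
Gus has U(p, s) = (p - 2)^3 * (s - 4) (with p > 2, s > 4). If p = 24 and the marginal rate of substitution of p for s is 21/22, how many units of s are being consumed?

MU_p = 3·(p−2)^2·(s−4), MU_s = (p−2)^3.
MRS = (3/1)·(s−4)/(p−2).
Substitute p = 24: MRS = (s − 4)/(22/3). Setting this equal to 21/22 gives s − 4 = (21/22)·(22/3) = 7, so s = 11.

s = 11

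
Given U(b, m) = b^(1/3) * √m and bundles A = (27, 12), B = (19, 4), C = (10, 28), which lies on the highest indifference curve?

Evaluate utility at each bundle:
U(A) = 10.392.
U(B) = 5.337.
U(C) = 11.400.
Highest utility is C, so C ≻ A ≻ B.

Bundle C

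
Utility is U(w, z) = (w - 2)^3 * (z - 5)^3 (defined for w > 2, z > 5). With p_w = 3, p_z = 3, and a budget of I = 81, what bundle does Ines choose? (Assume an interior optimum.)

w* = 12, z* = 15

MU_w = 3·(w−2)^2·(z−5)^3, MU_z = 3·(w−2)^3·(z−5)^2.
MRS = (z−5)/(w−2).
Tangency: set MRS = p_w/p_z = 3/3 = 1.
So (z − 5)/(w − 2) = 1, i.e. (z − 5) = (w − 2).
Rewrite the budget in excess-of-subsistence terms: 3·(w − 2) + 3·(z − 5) = 81 − 3·2 − 3·5 = 60.
Substituting, 6·(w − 2) = 60, so w − 2 = 10 and w* = 12.
Then z − 5 = 10, so z* = 15.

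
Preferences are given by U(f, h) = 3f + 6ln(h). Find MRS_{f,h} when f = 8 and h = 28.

MU_f = 3, MU_h = 6/h.
MRS = 3 ÷ (6/h).
At (8, 28): MRS = 14.
That is, one extra unit of f is worth 14 units of h at the margin.

MRS = 14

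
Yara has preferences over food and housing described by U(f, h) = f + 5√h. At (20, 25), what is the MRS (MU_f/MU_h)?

MU_f = 1, MU_h = 5/(2√h).
MRS = 1 ÷ (5/(2√h)).
At (20, 25): MRS = 2.
The indifference curve has slope −2 at this bundle.

MRS = 2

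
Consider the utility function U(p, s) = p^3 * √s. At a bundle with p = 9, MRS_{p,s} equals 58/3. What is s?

MU_p = 3·p^2·√s and MU_s = 0.5·p^3·s^(-0.5).
MRS = MU_p/MU_s = (6)·s/p.
Substitute p = 9: MRS = s/1.5. Setting s/1.5 = 58/3 gives s = (58/3)·1.5 = 29.

s = 29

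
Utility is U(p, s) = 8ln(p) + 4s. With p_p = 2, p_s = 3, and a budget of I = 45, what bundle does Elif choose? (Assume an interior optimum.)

MU_p = 8/p, MU_s = 4.
MRS = 8/p ÷ 4.
Tangency: set MRS = p_p/p_s = 2/3.
MRS depends only on p: 2/p = 2/3 ⇒ p* = 2/(2/3) = 3.
From the budget, 3·s = 45 − 2·3 = 39, so s* = 13.

p* = 3, s* = 13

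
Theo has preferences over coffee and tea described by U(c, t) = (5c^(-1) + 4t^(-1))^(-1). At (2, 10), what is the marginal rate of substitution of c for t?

MRS = 31.25

For CES with ρ = -1, MRS = (5/4)·(t/c)^2.
At (2, 10): MRS = 31.25.
So at (2, 10) the consumer would give up 31.25 units of t for one more unit of c.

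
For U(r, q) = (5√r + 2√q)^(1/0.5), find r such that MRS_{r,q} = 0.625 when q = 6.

For CES with ρ = 0.5, MRS = (5/2)·√(q/r).
Setting (5/2)·√(6/r) = 0.625 gives √(6/r) = 0.25, so 6/r = 1/16 and r = 96.

r = 96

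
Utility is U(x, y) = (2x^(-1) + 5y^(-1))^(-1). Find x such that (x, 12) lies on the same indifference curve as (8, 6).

x = 3

U depends on (x, y) only through S = 2x^(-1) + 5y^(-1), so equal utility means equal S. At (8, 6): S = 13/12.
With y = 12: 5·12^(-1) = 5/12, so 2x^(-1) = 13/12 − 5/12 = 2/3, i.e. x^(-1) = 1/3.
Hence x = 1/(1/3) = 3.
Check: U(3, 12) = 0.9231.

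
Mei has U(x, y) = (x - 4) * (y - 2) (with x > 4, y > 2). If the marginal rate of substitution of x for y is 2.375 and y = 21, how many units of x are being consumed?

MU_x = (y−2), MU_y = (x−4).
MRS = (y−2)/(x−4).
Substitute y = 21: MRS = 19/(x − 4). Setting this equal to 2.375 gives x − 4 = 19/2.375 = 8, so x = 12.

x = 12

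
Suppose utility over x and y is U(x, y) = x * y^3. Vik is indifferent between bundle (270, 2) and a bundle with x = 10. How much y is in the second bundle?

y = 6

U(270, 2) = 2160.
Set U(10, y) = 2160 and solve.
With x = 10: y^3 = 2160/10 = 216; taking the cube root, y = 6.
Check: U(10, 6) = 2160.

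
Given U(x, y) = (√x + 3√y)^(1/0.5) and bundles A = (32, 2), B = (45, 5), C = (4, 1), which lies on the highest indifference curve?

Evaluate utility at each bundle:
U(A) = 98.000.
U(B) = 180.000.
U(C) = 25.000.
Highest utility is B, so B ≻ A ≻ C.

Bundle B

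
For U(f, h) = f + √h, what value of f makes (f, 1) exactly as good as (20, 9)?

f = 22

U(20, 9) = 23.
Set U(f, 1) = 23 and solve.
With h = 1: √1 = 1, so f = 23 − 1 = 22.
Check: U(22, 1) = 23.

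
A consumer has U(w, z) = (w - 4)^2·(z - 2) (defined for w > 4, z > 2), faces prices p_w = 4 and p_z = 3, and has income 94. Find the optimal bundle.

w* = 16, z* = 10

MU_w = 2·(w−4)·(z−2), MU_z = (w−4)^2.
MRS = (2/1)·(z−2)/(w−4).
Tangency: set MRS = p_w/p_z = 4/3.
So (2/1)·(z − 2)/(w − 4) = 4/3, i.e. (z − 2) = (2/3)·(w − 4).
Rewrite the budget in excess-of-subsistence terms: 4·(w − 4) + 3·(z − 2) = 94 − 4·4 − 3·2 = 72.
Substituting, 6·(w − 4) = 72, so w − 4 = 12 and w* = 16.
Then z − 2 = (2/3)·12 = 8, so z* = 10.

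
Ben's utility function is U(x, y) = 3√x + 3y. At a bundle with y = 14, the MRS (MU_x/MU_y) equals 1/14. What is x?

x = 49

MU_x = 3/(2√x), MU_y = 3.
MRS = 3/(2√x) ÷ 3.
MRS depends only on x: 0.5/√x = 1/14 ⇒ √x = 0.5/(1/14) = 7 ⇒ x = 49.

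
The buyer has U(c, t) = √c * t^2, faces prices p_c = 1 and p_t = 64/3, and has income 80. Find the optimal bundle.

c* = 16, t* = 3

MU_c = 0.5·c^(-0.5)·t^2 and MU_t = 2·√c·t.
MRS = MU_c/MU_t = (0.25)·t/c.
Tangency: set MRS = p_c/p_t = 1/(64/3) = 3/64.
So (0.25)·t/c = 3/64, i.e. t = (3/16)·c.
Substitute into the budget 1·c + (64/3)·t = 80: 5·c = 80, so c* = 16.
Then t* = (3/16)·16 = 3.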